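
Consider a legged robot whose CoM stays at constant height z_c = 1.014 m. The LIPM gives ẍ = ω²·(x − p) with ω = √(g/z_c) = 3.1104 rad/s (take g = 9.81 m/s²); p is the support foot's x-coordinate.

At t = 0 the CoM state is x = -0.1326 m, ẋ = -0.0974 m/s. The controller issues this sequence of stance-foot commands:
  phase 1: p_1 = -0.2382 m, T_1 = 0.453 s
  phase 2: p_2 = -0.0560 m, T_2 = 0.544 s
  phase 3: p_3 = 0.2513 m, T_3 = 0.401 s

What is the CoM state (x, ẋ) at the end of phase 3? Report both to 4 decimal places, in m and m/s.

phase 1: p=-0.2382, T=0.453, ωT=1.409011, cosh=2.168146, sinh=1.923761; start (x,ẋ)=(-0.132600, -0.097400) → end (x,ẋ)=(-0.069485, 0.420698)
phase 2: p=-0.0560, T=0.544, ωT=1.692058, cosh=2.807392, sinh=2.623252; start (x,ẋ)=(-0.069485, 0.420698) → end (x,ẋ)=(0.260951, 1.071034)
phase 3: p=0.2513, T=0.401, ωT=1.247270, cosh=1.884058, sinh=1.596770; start (x,ẋ)=(0.260951, 1.071034) → end (x,ẋ)=(0.819314, 2.065823)

x = 0.8193, ẋ = 2.0658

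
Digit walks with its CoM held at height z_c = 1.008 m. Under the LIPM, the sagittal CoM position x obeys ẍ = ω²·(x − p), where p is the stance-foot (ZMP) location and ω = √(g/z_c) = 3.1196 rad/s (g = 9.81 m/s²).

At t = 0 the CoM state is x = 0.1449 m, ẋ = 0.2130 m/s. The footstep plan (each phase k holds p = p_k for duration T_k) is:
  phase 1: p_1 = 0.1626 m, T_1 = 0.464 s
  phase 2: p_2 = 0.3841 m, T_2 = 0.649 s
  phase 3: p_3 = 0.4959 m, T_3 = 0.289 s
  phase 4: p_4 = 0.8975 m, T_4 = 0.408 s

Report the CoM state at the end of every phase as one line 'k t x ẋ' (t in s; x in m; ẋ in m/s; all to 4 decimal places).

phase 1: p=0.1626, T=0.464, ωT=1.447494, cosh=2.243802, sinh=2.008644; start (x,ẋ)=(0.144900, 0.213000) → end (x,ẋ)=(0.260031, 0.367019)
phase 2: p=0.3841, T=0.649, ωT=2.024620, cosh=3.852640, sinh=3.720596; start (x,ẋ)=(0.260031, 0.367019) → end (x,ẋ)=(0.343832, -0.026051)
phase 3: p=0.4959, T=0.289, ωT=0.901564, cosh=1.434694, sinh=1.028760; start (x,ẋ)=(0.343832, -0.026051) → end (x,ẋ)=(0.269138, -0.525411)
phase 4: p=0.8975, T=0.408, ωT=1.272797, cosh=1.925436, sinh=1.645389; start (x,ẋ)=(0.269138, -0.525411) → end (x,ẋ)=(-0.589492, -4.237001)

1 0.4640 0.2600 0.3670
2 1.1130 0.3438 -0.0261
3 1.4020 0.2691 -0.5254
4 1.8100 -0.5895 -4.2370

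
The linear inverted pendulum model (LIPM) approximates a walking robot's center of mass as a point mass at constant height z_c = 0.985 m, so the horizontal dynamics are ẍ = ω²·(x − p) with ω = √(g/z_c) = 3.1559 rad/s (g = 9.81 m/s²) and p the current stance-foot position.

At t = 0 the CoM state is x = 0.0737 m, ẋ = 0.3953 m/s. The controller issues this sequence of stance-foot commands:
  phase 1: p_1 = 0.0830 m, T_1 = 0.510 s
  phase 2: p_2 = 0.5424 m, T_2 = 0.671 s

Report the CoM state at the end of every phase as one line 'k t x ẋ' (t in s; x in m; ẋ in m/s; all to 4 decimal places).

phase 1: p=0.0830, T=0.510, ωT=1.609509, cosh=2.600171, sinh=2.400185; start (x,ẋ)=(0.073700, 0.395300) → end (x,ẋ)=(0.359459, 0.957402)
phase 2: p=0.5424, T=0.671, ωT=2.117609, cosh=4.215780, sinh=4.095461; start (x,ẋ)=(0.359459, 0.957402) → end (x,ẋ)=(1.013599, 1.671716)

1 0.5100 0.3595 0.9574
2 1.1810 1.0136 1.6717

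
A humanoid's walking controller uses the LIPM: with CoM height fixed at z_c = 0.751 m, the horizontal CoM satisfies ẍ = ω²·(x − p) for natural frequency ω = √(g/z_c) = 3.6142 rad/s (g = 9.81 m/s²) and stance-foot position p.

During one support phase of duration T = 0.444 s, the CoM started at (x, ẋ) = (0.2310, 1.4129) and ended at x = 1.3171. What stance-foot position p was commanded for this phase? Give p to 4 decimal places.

ωT = 3.6142·0.444 = 1.604705; cosh(ωT) = 2.588670, sinh(ωT) = 2.387721
x(T) = p + (x₀−p)·cosh(ωT) + (ẋ₀/ω)·sinh(ωT) ⇒ p·(1 − cosh) = x(T) − x₀·cosh − (ẋ₀/ω)·sinh
numerator   = 1.3171 − (0.2310)·2.588670 − (1.4129/3.6142)·2.387721 = -0.214315
denominator = 1 − 2.588670 = -1.588670
p = -0.214315 / -1.588670 = 0.1349

p = 0.1349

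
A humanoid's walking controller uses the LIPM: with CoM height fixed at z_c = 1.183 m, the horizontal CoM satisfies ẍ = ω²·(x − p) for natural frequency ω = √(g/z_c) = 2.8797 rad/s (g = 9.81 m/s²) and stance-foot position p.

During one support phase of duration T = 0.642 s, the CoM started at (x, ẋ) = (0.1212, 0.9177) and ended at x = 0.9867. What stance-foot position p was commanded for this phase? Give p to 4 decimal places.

ωT = 2.8797·0.642 = 1.848767; cosh(ωT) = 3.254708, sinh(ωT) = 3.097277
x(T) = p + (x₀−p)·cosh(ωT) + (ẋ₀/ω)·sinh(ωT) ⇒ p·(1 − cosh) = x(T) − x₀·cosh − (ẋ₀/ω)·sinh
numerator   = 0.9867 − (0.1212)·3.254708 − (0.9177/2.8797)·3.097277 = -0.394808
denominator = 1 − 3.254708 = -2.254708
p = -0.394808 / -2.254708 = 0.1751

p = 0.1751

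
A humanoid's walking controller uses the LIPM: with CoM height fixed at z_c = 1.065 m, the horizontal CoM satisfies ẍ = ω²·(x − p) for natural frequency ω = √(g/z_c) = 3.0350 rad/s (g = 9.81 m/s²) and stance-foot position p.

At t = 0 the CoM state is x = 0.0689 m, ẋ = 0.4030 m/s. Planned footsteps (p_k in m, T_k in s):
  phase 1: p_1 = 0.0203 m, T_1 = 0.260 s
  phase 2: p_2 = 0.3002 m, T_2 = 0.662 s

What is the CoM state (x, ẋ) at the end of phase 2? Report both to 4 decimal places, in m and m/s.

x = 0.7241, ẋ = 1.4159

phase 1: p=0.0203, T=0.260, ωT=0.789100, cosh=1.327834, sinh=0.873580; start (x,ẋ)=(0.068900, 0.403000) → end (x,ẋ)=(0.200830, 0.663971)
phase 2: p=0.3002, T=0.662, ωT=2.009170, cosh=3.795613, sinh=3.661513; start (x,ẋ)=(0.200830, 0.663971) → end (x,ẋ)=(0.724065, 1.415913)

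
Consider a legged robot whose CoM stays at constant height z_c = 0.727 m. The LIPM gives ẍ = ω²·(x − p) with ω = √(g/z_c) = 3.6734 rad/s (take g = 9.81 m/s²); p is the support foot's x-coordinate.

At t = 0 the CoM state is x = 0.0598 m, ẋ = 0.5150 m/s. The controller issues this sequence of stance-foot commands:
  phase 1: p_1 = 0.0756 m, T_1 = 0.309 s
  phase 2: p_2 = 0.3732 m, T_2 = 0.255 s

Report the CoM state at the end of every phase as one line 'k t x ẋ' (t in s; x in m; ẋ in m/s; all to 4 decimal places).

1 0.3090 0.2441 0.8030
2 0.5640 0.4192 0.6695

phase 1: p=0.0756, T=0.309, ωT=1.135081, cosh=1.716410, sinh=1.395014; start (x,ẋ)=(0.059800, 0.515000) → end (x,ẋ)=(0.244058, 0.802985)
phase 2: p=0.3732, T=0.255, ωT=0.936717, cosh=1.471752, sinh=1.079839; start (x,ẋ)=(0.244058, 0.802985) → end (x,ẋ)=(0.419181, 0.669528)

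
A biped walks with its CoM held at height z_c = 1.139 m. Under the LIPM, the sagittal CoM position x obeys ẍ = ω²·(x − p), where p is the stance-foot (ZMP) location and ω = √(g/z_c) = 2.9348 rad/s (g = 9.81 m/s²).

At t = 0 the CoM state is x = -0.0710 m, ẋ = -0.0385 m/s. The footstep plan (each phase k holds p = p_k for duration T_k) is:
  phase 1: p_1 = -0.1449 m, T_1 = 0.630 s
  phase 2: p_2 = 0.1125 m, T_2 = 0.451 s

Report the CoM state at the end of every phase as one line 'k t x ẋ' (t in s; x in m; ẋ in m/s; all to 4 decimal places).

phase 1: p=-0.1449, T=0.630, ωT=1.848924, cosh=3.255193, sinh=3.097787; start (x,ẋ)=(-0.071000, -0.038500) → end (x,ẋ)=(0.055021, 0.546528)
phase 2: p=0.1125, T=0.451, ωT=1.323595, cosh=2.011540, sinh=1.745363; start (x,ẋ)=(0.055021, 0.546528) → end (x,ẋ)=(0.321905, 0.804938)

1 0.6300 0.0550 0.5465
2 1.0810 0.3219 0.8049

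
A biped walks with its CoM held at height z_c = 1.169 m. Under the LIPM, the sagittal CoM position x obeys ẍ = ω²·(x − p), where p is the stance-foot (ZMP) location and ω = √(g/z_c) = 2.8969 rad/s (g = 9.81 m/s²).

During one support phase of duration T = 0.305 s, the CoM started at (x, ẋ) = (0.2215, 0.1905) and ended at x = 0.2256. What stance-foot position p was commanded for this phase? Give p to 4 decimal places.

ωT = 2.8969·0.305 = 0.883555; cosh(ωT) = 1.416398, sinh(ωT) = 1.003087
x(T) = p + (x₀−p)·cosh(ωT) + (ẋ₀/ω)·sinh(ωT) ⇒ p·(1 − cosh) = x(T) − x₀·cosh − (ẋ₀/ω)·sinh
numerator   = 0.2256 − (0.2215)·1.416398 − (0.1905/2.8969)·1.003087 = -0.154095
denominator = 1 − 1.416398 = -0.416398
p = -0.154095 / -0.416398 = 0.3701

p = 0.3701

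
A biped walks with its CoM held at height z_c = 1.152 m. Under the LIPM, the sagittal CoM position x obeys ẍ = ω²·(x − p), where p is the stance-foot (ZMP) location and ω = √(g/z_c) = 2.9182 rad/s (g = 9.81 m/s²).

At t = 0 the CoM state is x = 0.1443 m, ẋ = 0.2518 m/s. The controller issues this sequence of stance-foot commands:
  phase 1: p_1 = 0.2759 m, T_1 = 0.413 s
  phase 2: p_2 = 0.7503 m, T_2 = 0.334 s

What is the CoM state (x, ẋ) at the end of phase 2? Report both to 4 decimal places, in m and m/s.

x = -0.1806, ẋ = -2.1223

phase 1: p=0.2759, T=0.413, ωT=1.205217, cosh=1.818554, sinh=1.518927; start (x,ẋ)=(0.144300, 0.251800) → end (x,ẋ)=(0.167640, -0.125409)
phase 2: p=0.7503, T=0.334, ωT=0.974679, cosh=1.513815, sinh=1.136501; start (x,ẋ)=(0.167640, -0.125409) → end (x,ẋ)=(-0.180580, -2.122259)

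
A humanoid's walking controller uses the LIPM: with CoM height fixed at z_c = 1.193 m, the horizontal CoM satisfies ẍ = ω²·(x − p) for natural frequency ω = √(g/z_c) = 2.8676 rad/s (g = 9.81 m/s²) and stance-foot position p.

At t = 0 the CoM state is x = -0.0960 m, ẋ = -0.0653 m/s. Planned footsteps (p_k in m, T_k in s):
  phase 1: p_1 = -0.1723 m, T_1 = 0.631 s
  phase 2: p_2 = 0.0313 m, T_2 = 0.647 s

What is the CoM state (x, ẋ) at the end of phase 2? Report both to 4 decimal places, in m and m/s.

x = 0.4108, ẋ = 1.1724

phase 1: p=-0.1723, T=0.631, ωT=1.809456, cosh=3.135433, sinh=2.971689; start (x,ẋ)=(-0.096000, -0.065300) → end (x,ẋ)=(-0.000737, 0.445456)
phase 2: p=0.0313, T=0.647, ωT=1.855337, cosh=3.275127, sinh=3.118727; start (x,ẋ)=(-0.000737, 0.445456) → end (x,ẋ)=(0.410841, 1.172410)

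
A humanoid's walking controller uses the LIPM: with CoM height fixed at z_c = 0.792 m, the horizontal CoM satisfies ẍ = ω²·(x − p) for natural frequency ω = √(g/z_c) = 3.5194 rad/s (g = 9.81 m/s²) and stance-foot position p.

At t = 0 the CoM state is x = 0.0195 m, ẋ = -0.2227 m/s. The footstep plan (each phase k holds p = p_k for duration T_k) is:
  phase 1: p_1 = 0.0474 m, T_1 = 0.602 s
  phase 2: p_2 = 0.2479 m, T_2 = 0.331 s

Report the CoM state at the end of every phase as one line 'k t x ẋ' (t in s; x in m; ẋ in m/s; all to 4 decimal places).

phase 1: p=0.0474, T=0.602, ωT=2.118679, cosh=4.220164, sinh=4.099974; start (x,ẋ)=(0.019500, -0.222700) → end (x,ẋ)=(-0.329780, -1.342412)
phase 2: p=0.2479, T=0.331, ωT=1.164921, cosh=1.758809, sinh=1.446862; start (x,ẋ)=(-0.329780, -1.342412) → end (x,ẋ)=(-1.320008, -5.302643)

1 0.6020 -0.3298 -1.3424
2 0.9330 -1.3200 -5.3026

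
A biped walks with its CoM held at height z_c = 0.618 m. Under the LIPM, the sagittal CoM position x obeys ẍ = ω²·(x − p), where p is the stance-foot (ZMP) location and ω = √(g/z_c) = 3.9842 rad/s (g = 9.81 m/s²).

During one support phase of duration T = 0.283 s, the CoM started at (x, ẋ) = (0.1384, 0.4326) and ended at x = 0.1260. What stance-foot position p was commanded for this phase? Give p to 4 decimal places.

p = 0.3685

ωT = 3.9842·0.283 = 1.127529; cosh(ωT) = 1.705924, sinh(ωT) = 1.382091
x(T) = p + (x₀−p)·cosh(ωT) + (ẋ₀/ω)·sinh(ωT) ⇒ p·(1 − cosh) = x(T) − x₀·cosh − (ẋ₀/ω)·sinh
numerator   = 0.1260 − (0.1384)·1.705924 − (0.4326/3.9842)·1.382091 = -0.260166
denominator = 1 − 1.705924 = -0.705924
p = -0.260166 / -0.705924 = 0.3685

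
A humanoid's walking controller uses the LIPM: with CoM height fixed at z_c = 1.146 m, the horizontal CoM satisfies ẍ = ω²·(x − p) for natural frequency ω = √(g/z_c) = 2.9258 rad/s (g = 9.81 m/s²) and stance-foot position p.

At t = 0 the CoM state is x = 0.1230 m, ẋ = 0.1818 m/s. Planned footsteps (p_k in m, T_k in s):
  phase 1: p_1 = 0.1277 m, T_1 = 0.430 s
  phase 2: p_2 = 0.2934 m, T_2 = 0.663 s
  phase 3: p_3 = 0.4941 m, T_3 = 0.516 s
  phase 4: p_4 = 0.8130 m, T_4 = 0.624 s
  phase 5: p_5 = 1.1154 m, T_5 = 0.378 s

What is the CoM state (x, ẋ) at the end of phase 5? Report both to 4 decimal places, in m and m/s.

x = -0.1610, ẋ = -3.3840

phase 1: p=0.1277, T=0.430, ωT=1.258094, cosh=1.901452, sinh=1.617257; start (x,ẋ)=(0.123000, 0.181800) → end (x,ẋ)=(0.219254, 0.323445)
phase 2: p=0.2934, T=0.663, ωT=1.939805, cosh=3.550564, sinh=3.406833; start (x,ẋ)=(0.219254, 0.323445) → end (x,ẋ)=(0.406764, 0.409349)
phase 3: p=0.4941, T=0.516, ωT=1.509713, cosh=2.373202, sinh=2.152229; start (x,ẋ)=(0.406764, 0.409349) → end (x,ẋ)=(0.587952, 0.421512)
phase 4: p=0.8130, T=0.624, ωT=1.825699, cosh=3.184119, sinh=3.023014; start (x,ẋ)=(0.587952, 0.421512) → end (x,ẋ)=(0.531938, -0.648346)
phase 5: p=1.1154, T=0.378, ωT=1.105952, cosh=1.676498, sinh=1.345603; start (x,ẋ)=(0.531938, -0.648346) → end (x,ẋ)=(-0.160954, -3.384021)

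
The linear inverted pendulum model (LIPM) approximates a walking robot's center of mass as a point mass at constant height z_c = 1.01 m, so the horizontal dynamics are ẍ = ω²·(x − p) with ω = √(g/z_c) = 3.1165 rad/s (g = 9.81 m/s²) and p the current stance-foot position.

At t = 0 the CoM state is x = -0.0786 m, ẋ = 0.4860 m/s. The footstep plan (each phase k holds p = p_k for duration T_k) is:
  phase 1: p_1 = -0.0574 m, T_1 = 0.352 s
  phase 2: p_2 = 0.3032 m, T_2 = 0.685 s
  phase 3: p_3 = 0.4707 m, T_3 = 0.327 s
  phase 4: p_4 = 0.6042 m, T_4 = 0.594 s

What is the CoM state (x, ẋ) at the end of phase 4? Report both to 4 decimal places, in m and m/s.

phase 1: p=-0.0574, T=0.352, ωT=1.097008, cosh=1.664530, sinh=1.330661; start (x,ẋ)=(-0.078600, 0.486000) → end (x,ẋ)=(0.114821, 0.721045)
phase 2: p=0.3032, T=0.685, ωT=2.134803, cosh=4.286822, sinh=4.168554; start (x,ẋ)=(0.114821, 0.721045) → end (x,ẋ)=(0.460104, 0.643701)
phase 3: p=0.4707, T=0.327, ωT=1.019095, cosh=1.565804, sinh=1.204883; start (x,ẋ)=(0.460104, 0.643701) → end (x,ẋ)=(0.702973, 0.968122)
phase 4: p=0.6042, T=0.594, ωT=1.851201, cosh=3.262255, sinh=3.105207; start (x,ẋ)=(0.702973, 0.968122) → end (x,ẋ)=(1.891037, 4.114125)

x = 1.8910, ẋ = 4.1141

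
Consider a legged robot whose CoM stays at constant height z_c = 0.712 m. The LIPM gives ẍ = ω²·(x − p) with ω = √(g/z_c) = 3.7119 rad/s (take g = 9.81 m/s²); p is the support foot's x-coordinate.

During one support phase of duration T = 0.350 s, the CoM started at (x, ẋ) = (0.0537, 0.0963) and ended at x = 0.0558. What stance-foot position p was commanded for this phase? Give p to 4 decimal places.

p = 0.0969

ωT = 3.7119·0.350 = 1.299165; cosh(ωT) = 1.969497, sinh(ωT) = 1.696737
x(T) = p + (x₀−p)·cosh(ωT) + (ẋ₀/ω)·sinh(ωT) ⇒ p·(1 − cosh) = x(T) − x₀·cosh − (ẋ₀/ω)·sinh
numerator   = 0.0558 − (0.0537)·1.969497 − (0.0963/3.7119)·1.696737 = -0.093981
denominator = 1 − 1.969497 = -0.969497
p = -0.093981 / -0.969497 = 0.0969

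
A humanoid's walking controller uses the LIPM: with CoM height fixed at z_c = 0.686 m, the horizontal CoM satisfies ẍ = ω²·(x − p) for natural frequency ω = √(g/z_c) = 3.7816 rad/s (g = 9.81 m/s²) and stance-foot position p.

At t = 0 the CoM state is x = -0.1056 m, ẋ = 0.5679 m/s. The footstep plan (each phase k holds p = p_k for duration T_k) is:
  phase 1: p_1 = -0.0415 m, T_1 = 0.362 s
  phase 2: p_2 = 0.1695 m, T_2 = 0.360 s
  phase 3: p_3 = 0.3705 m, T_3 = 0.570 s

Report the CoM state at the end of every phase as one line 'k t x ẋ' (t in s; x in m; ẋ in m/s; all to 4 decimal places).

1 0.3620 0.1004 0.7429
2 0.7220 0.3840 1.0683
3 1.2920 1.6323 4.8896

phase 1: p=-0.0415, T=0.362, ωT=1.368939, cosh=2.092777, sinh=1.838401; start (x,ẋ)=(-0.105600, 0.567900) → end (x,ẋ)=(0.100434, 0.742859)
phase 2: p=0.1695, T=0.360, ωT=1.361376, cosh=2.078933, sinh=1.822625; start (x,ẋ)=(0.100434, 0.742859) → end (x,ẋ)=(0.383953, 1.068320)
phase 3: p=0.3705, T=0.570, ωT=2.155512, cosh=4.374076, sinh=4.258232; start (x,ẋ)=(0.383953, 1.068320) → end (x,ẋ)=(1.632318, 4.889555)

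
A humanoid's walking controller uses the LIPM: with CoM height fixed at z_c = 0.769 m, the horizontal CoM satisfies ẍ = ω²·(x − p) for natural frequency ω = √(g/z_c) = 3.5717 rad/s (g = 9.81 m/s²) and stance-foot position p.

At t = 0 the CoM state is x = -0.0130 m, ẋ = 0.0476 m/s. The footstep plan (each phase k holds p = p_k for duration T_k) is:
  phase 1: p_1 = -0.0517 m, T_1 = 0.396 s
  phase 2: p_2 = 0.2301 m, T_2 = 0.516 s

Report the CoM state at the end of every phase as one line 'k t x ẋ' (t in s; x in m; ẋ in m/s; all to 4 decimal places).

phase 1: p=-0.0517, T=0.396, ωT=1.414393, cosh=2.178531, sinh=1.935458; start (x,ẋ)=(-0.013000, 0.047600) → end (x,ẋ)=(0.058403, 0.371226)
phase 2: p=0.2301, T=0.516, ωT=1.842997, cosh=3.236890, sinh=3.078548; start (x,ẋ)=(0.058403, 0.371226) → end (x,ẋ)=(-0.005694, -0.686301)

1 0.3960 0.0584 0.3712
2 0.9120 -0.0057 -0.6863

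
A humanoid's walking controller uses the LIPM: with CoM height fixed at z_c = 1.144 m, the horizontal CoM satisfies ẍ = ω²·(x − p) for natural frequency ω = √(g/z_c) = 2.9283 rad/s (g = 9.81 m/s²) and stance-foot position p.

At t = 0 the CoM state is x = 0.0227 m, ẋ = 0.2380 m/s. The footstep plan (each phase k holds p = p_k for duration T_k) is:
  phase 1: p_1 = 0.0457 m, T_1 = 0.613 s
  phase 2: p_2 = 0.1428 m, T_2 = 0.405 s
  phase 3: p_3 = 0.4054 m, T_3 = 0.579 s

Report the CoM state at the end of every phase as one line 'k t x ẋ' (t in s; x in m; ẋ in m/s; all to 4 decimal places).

1 0.6130 0.2124 0.5390
2 1.0180 0.5406 1.2673
3 1.5970 1.9257 4.6117

phase 1: p=0.0457, T=0.613, ωT=1.795048, cosh=3.092941, sinh=2.926822; start (x,ẋ)=(0.022700, 0.238000) → end (x,ẋ)=(0.212442, 0.538996)
phase 2: p=0.1428, T=0.405, ωT=1.185962, cosh=1.789643, sinh=1.484190; start (x,ẋ)=(0.212442, 0.538996) → end (x,ẋ)=(0.540621, 1.267286)
phase 3: p=0.4054, T=0.579, ωT=1.695486, cosh=2.816401, sinh=2.632891; start (x,ẋ)=(0.540621, 1.267286) → end (x,ẋ)=(1.925679, 4.611728)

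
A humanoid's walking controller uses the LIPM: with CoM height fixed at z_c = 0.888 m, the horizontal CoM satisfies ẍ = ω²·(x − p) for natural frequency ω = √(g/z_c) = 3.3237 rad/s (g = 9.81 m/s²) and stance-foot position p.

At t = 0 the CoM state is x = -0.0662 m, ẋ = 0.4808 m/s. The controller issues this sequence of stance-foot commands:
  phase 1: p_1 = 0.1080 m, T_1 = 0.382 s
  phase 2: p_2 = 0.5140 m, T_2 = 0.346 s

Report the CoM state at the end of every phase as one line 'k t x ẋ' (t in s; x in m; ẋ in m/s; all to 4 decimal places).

phase 1: p=0.1080, T=0.382, ωT=1.269653, cosh=1.920274, sinh=1.639345; start (x,ẋ)=(-0.066200, 0.480800) → end (x,ẋ)=(0.010633, -0.025894)
phase 2: p=0.5140, T=0.346, ωT=1.150000, cosh=1.737415, sinh=1.420778; start (x,ẋ)=(0.010633, -0.025894) → end (x,ẋ)=(-0.371627, -2.422011)

1 0.3820 0.0106 -0.0259
2 0.7280 -0.3716 -2.4220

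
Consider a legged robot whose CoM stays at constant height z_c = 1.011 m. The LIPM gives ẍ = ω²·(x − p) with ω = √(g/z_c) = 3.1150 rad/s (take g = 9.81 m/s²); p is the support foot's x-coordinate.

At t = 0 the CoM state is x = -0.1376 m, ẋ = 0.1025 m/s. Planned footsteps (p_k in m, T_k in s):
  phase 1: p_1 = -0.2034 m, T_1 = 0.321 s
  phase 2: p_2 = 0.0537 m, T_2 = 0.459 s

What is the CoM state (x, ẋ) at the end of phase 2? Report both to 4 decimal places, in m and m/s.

phase 1: p=-0.2034, T=0.321, ωT=0.999915, cosh=1.542981, sinh=1.175070; start (x,ẋ)=(-0.137600, 0.102500) → end (x,ẋ)=(-0.063206, 0.399006)
phase 2: p=0.0537, T=0.459, ωT=1.429785, cosh=2.208581, sinh=1.969220; start (x,ẋ)=(-0.063206, 0.399006) → end (x,ẋ)=(0.047745, 0.164123)

x = 0.0477, ẋ = 0.1641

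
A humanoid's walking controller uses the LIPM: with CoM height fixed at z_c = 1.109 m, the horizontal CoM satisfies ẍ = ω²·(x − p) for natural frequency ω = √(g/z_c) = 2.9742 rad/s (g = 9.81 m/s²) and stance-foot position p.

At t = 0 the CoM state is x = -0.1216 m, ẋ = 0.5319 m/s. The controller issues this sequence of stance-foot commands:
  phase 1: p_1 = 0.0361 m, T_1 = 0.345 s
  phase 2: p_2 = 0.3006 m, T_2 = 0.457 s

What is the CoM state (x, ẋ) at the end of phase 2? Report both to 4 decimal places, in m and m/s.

x = -0.1489, ẋ = -1.0427

phase 1: p=0.0361, T=0.345, ωT=1.026099, cosh=1.574281, sinh=1.215879; start (x,ẋ)=(-0.121600, 0.531900) → end (x,ẋ)=(0.005281, 0.267075)
phase 2: p=0.3006, T=0.457, ωT=1.359209, cosh=2.074989, sinh=1.818125; start (x,ẋ)=(0.005281, 0.267075) → end (x,ẋ)=(-0.148921, -1.042749)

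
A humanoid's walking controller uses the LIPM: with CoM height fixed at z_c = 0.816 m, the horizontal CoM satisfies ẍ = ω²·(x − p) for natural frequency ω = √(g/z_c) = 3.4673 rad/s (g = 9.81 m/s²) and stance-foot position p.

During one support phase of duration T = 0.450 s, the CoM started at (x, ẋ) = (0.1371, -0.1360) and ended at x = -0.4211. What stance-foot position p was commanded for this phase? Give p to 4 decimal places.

ωT = 3.4673·0.450 = 1.560285; cosh(ωT) = 2.485127, sinh(ωT) = 2.275051
x(T) = p + (x₀−p)·cosh(ωT) + (ẋ₀/ω)·sinh(ωT) ⇒ p·(1 − cosh) = x(T) − x₀·cosh − (ẋ₀/ω)·sinh
numerator   = -0.4211 − (0.1371)·2.485127 − (-0.1360/3.4673)·2.275051 = -0.672575
denominator = 1 − 2.485127 = -1.485127
p = -0.672575 / -1.485127 = 0.4529

p = 0.4529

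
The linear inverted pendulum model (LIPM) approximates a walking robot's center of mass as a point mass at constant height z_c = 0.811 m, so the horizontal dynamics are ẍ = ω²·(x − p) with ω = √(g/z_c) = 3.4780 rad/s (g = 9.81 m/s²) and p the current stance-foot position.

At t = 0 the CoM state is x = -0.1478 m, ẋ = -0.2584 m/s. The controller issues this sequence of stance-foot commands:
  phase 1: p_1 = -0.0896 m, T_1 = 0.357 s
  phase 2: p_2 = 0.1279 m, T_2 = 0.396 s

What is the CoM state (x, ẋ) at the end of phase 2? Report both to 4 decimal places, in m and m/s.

phase 1: p=-0.0896, T=0.357, ωT=1.241646, cosh=1.875107, sinh=1.586199; start (x,ẋ)=(-0.147800, -0.258400) → end (x,ẋ)=(-0.316579, -0.805605)
phase 2: p=0.1279, T=0.396, ωT=1.377288, cosh=2.108199, sinh=1.855937; start (x,ẋ)=(-0.316579, -0.805605) → end (x,ẋ)=(-1.239039, -4.567465)

x = -1.2390, ẋ = -4.5675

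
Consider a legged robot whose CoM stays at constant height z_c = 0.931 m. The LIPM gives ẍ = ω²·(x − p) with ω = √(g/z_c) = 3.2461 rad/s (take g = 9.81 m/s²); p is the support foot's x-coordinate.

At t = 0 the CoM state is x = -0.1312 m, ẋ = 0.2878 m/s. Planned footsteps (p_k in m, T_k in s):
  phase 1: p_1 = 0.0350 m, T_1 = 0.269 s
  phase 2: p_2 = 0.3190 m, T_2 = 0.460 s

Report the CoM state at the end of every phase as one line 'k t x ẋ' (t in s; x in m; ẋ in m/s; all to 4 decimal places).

phase 1: p=0.0350, T=0.269, ωT=0.873201, cosh=1.406088, sinh=0.988475; start (x,ẋ)=(-0.131200, 0.287800) → end (x,ẋ)=(-0.111053, -0.128612)
phase 2: p=0.3190, T=0.460, ωT=1.493206, cosh=2.337997, sinh=2.113346; start (x,ẋ)=(-0.111053, -0.128612) → end (x,ẋ)=(-0.770196, -3.250918)

1 0.2690 -0.1111 -0.1286
2 0.7290 -0.7702 -3.2509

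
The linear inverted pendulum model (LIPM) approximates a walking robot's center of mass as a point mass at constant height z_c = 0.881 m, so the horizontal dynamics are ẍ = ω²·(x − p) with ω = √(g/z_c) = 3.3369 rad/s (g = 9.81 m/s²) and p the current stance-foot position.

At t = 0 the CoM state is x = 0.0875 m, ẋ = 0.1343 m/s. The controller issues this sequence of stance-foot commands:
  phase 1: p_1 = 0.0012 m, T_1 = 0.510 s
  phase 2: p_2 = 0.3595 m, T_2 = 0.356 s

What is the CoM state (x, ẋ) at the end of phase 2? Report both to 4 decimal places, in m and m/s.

phase 1: p=0.0012, T=0.510, ωT=1.701819, cosh=2.833133, sinh=2.650781; start (x,ẋ)=(0.087500, 0.134300) → end (x,ẋ)=(0.352385, 1.143847)
phase 2: p=0.3595, T=0.356, ωT=1.187936, cosh=1.792577, sinh=1.487728; start (x,ẋ)=(0.352385, 1.143847) → end (x,ẋ)=(0.856720, 2.015113)

x = 0.8567, ẋ = 2.0151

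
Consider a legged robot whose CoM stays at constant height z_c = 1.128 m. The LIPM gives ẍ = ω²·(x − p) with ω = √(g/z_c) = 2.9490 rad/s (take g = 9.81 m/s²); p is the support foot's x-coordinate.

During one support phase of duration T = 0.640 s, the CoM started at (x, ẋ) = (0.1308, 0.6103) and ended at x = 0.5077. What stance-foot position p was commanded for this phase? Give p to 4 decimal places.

p = 0.2531

ωT = 2.9490·0.640 = 1.887360; cosh(ωT) = 3.376694, sinh(ωT) = 3.225223
x(T) = p + (x₀−p)·cosh(ωT) + (ẋ₀/ω)·sinh(ωT) ⇒ p·(1 − cosh) = x(T) − x₀·cosh − (ẋ₀/ω)·sinh
numerator   = 0.5077 − (0.1308)·3.376694 − (0.6103/2.9490)·3.225223 = -0.601436
denominator = 1 − 3.376694 = -2.376694
p = -0.601436 / -2.376694 = 0.2531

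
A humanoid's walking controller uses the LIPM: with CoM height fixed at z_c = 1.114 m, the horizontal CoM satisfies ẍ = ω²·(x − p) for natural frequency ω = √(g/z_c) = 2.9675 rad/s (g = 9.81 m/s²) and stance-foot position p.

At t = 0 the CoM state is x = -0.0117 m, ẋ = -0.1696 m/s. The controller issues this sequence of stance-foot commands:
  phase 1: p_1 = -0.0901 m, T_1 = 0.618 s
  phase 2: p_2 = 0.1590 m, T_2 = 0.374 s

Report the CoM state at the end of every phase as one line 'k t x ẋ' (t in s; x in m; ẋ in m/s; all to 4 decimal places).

phase 1: p=-0.0901, T=0.618, ωT=1.833915, cosh=3.209063, sinh=3.049277; start (x,ẋ)=(-0.011700, -0.169600) → end (x,ẋ)=(-0.012783, 0.165163)
phase 2: p=0.1590, T=0.374, ωT=1.109845, cosh=1.681749, sinh=1.352139; start (x,ẋ)=(-0.012783, 0.165163) → end (x,ẋ)=(-0.054640, -0.411512)

1 0.6180 -0.0128 0.1652
2 0.9920 -0.0546 -0.4115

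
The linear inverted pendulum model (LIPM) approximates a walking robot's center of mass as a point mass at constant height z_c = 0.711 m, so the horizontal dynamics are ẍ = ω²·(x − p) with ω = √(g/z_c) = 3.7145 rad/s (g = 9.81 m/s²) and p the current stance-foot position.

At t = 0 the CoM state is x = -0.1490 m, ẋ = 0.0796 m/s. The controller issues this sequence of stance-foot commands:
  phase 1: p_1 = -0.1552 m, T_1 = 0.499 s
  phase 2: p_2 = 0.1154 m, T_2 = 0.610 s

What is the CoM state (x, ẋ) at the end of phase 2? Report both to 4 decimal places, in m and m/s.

x = -0.3531, ẋ = -1.6349

phase 1: p=-0.1552, T=0.499, ωT=1.853536, cosh=3.269513, sinh=3.112831; start (x,ẋ)=(-0.149000, 0.079600) → end (x,ẋ)=(-0.068223, 0.331941)
phase 2: p=0.1154, T=0.610, ωT=2.265845, cosh=4.871504, sinh=4.767762; start (x,ẋ)=(-0.068223, 0.331941) → end (x,ẋ)=(-0.353053, -1.634873)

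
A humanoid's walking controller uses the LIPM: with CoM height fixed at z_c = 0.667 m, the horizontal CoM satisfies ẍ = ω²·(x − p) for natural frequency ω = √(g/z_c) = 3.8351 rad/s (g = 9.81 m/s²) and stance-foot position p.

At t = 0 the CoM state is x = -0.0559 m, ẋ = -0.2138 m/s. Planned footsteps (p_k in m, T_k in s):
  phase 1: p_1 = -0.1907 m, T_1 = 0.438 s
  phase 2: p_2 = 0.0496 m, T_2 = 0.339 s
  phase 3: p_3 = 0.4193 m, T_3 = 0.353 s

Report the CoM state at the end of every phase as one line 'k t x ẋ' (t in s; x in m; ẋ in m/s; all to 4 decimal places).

phase 1: p=-0.1907, T=0.438, ωT=1.679774, cosh=2.775379, sinh=2.588963; start (x,ẋ)=(-0.055900, -0.213800) → end (x,ẋ)=(0.039091, 0.745044)
phase 2: p=0.0496, T=0.339, ωT=1.300099, cosh=1.971082, sinh=1.698577; start (x,ẋ)=(0.039091, 0.745044) → end (x,ẋ)=(0.358868, 1.400085)
phase 3: p=0.4193, T=0.353, ωT=1.353790, cosh=2.065167, sinh=1.806907; start (x,ẋ)=(0.358868, 1.400085) → end (x,ẋ)=(0.954148, 2.472638)

1 0.4380 0.0391 0.7450
2 0.7770 0.3589 1.4001
3 1.1300 0.9541 2.4726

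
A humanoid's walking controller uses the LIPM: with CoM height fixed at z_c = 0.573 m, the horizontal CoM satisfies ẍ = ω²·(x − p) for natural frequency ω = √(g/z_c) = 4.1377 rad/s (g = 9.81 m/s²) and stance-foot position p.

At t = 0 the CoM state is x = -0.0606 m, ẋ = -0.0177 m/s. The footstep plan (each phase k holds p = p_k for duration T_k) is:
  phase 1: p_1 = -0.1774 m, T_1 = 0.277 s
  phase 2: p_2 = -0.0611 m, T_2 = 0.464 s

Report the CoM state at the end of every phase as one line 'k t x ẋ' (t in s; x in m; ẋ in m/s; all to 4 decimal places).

phase 1: p=-0.1774, T=0.277, ωT=1.146143, cosh=1.731948, sinh=1.414087; start (x,ẋ)=(-0.060600, -0.017700) → end (x,ẋ)=(0.018842, 0.652749)
phase 2: p=-0.0611, T=0.464, ωT=1.919893, cosh=3.483425, sinh=3.336802; start (x,ẋ)=(0.018842, 0.652749) → end (x,ẋ)=(0.743776, 3.377543)

1 0.2770 0.0188 0.6527
2 0.7410 0.7438 3.3775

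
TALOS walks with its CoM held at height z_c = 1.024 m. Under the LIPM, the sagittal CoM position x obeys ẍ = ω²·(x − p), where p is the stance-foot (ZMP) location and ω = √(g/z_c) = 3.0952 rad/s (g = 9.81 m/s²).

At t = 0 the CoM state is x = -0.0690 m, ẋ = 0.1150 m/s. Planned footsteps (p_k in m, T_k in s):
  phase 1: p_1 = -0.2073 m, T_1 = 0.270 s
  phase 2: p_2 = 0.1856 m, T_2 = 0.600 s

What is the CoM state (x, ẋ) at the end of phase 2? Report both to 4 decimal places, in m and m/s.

phase 1: p=-0.2073, T=0.270, ωT=0.835704, cosh=1.370003, sinh=0.936434; start (x,ẋ)=(-0.069000, 0.115000) → end (x,ẋ)=(0.016964, 0.558406)
phase 2: p=0.1856, T=0.600, ωT=1.857120, cosh=3.280692, sinh=3.124571; start (x,ẋ)=(0.016964, 0.558406) → end (x,ẋ)=(0.196062, 0.201051)

x = 0.1961, ẋ = 0.2011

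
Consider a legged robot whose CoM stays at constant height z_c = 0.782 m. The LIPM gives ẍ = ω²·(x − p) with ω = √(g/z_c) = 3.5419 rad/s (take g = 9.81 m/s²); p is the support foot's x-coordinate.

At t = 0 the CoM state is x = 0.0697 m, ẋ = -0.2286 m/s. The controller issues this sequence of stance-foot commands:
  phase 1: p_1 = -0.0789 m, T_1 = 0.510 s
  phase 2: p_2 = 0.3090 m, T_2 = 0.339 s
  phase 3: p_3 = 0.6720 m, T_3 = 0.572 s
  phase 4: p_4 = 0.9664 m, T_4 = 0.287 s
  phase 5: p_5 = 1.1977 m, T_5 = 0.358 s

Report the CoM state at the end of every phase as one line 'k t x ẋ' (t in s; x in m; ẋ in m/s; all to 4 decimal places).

phase 1: p=-0.0789, T=0.510, ωT=1.806369, cosh=3.126275, sinh=2.962026; start (x,ẋ)=(0.069700, -0.228600) → end (x,ẋ)=(0.194491, 0.844326)
phase 2: p=0.3090, T=0.339, ωT=1.200704, cosh=1.811719, sinh=1.510737; start (x,ẋ)=(0.194491, 0.844326) → end (x,ẋ)=(0.461674, 0.916954)
phase 3: p=0.6720, T=0.572, ωT=2.025967, cosh=3.857653, sinh=3.725786; start (x,ẋ)=(0.461674, 0.916954) → end (x,ẋ)=(0.825194, 0.761748)
phase 4: p=0.9664, T=0.287, ωT=1.016525, cosh=1.562713, sinh=1.200863; start (x,ẋ)=(0.825194, 0.761748) → end (x,ẋ)=(1.004002, 0.589796)
phase 5: p=1.1977, T=0.358, ωT=1.268000, cosh=1.917566, sinh=1.636172; start (x,ẋ)=(1.004002, 0.589796) → end (x,ẋ)=(1.098726, 0.008463)

1 0.5100 0.1945 0.8443
2 0.8490 0.4617 0.9170
3 1.4210 0.8252 0.7617
4 1.7080 1.0040 0.5898
5 2.0660 1.0987 0.0085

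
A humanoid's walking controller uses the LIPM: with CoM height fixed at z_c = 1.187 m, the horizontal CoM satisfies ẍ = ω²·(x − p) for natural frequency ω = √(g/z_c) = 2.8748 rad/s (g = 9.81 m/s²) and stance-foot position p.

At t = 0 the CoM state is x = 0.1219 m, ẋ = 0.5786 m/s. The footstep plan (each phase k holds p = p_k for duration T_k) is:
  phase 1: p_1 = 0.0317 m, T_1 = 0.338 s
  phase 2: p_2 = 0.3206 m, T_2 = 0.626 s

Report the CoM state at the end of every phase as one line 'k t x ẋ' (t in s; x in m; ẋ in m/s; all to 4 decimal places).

phase 1: p=0.0317, T=0.338, ωT=0.971682, cosh=1.510416, sinh=1.131970; start (x,ẋ)=(0.121900, 0.578600) → end (x,ẋ)=(0.395767, 1.167454)
phase 2: p=0.3206, T=0.626, ωT=1.799625, cosh=3.106369, sinh=2.941009; start (x,ẋ)=(0.395767, 1.167454) → end (x,ẋ)=(1.748438, 4.262066)

1 0.3380 0.3958 1.1675
2 0.9640 1.7484 4.2621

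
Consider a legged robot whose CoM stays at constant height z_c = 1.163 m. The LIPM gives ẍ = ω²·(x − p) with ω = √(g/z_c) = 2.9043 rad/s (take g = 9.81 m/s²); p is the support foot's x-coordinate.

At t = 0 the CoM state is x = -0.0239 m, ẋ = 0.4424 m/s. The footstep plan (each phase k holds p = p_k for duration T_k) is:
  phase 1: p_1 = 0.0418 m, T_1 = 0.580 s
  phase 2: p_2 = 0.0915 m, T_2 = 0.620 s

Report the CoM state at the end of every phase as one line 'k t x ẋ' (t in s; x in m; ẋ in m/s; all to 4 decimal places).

1 0.5800 0.2550 0.7367
2 1.2000 1.3468 3.6891

phase 1: p=0.0418, T=0.580, ωT=1.684494, cosh=2.787631, sinh=2.602092; start (x,ẋ)=(-0.023900, 0.442400) → end (x,ẋ)=(0.255019, 0.736736)
phase 2: p=0.0915, T=0.620, ωT=1.800666, cosh=3.109433, sinh=2.944245; start (x,ẋ)=(0.255019, 0.736736) → end (x,ẋ)=(1.346819, 3.689074)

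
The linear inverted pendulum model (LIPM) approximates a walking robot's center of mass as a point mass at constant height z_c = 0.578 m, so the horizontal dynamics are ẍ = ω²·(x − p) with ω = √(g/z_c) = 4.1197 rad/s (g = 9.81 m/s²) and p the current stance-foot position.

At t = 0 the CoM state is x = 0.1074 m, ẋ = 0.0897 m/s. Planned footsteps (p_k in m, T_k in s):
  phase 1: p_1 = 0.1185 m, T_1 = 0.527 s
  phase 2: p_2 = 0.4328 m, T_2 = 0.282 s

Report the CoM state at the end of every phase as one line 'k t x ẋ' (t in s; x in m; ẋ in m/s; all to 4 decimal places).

1 0.5270 0.1634 0.2005
2 0.8090 0.0304 -1.2478

phase 1: p=0.1185, T=0.527, ωT=2.171082, cosh=4.440909, sinh=4.326855; start (x,ẋ)=(0.107400, 0.089700) → end (x,ẋ)=(0.163416, 0.200488)
phase 2: p=0.4328, T=0.282, ωT=1.161755, cosh=1.754237, sinh=1.441301; start (x,ẋ)=(0.163416, 0.200488) → end (x,ẋ)=(0.030379, -1.247822)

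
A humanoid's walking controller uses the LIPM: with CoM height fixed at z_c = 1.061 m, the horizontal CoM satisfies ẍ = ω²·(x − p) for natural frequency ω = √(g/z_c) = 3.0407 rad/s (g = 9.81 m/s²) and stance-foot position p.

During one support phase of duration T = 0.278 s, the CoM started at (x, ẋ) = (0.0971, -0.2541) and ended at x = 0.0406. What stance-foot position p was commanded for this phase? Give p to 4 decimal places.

ωT = 3.0407·0.278 = 0.845315; cosh(ωT) = 1.379066, sinh(ωT) = 0.949644
x(T) = p + (x₀−p)·cosh(ωT) + (ẋ₀/ω)·sinh(ωT) ⇒ p·(1 − cosh) = x(T) − x₀·cosh − (ẋ₀/ω)·sinh
numerator   = 0.0406 − (0.0971)·1.379066 − (-0.2541/3.0407)·0.949644 = -0.013949
denominator = 1 − 1.379066 = -0.379066
p = -0.013949 / -0.379066 = 0.0368

p = 0.0368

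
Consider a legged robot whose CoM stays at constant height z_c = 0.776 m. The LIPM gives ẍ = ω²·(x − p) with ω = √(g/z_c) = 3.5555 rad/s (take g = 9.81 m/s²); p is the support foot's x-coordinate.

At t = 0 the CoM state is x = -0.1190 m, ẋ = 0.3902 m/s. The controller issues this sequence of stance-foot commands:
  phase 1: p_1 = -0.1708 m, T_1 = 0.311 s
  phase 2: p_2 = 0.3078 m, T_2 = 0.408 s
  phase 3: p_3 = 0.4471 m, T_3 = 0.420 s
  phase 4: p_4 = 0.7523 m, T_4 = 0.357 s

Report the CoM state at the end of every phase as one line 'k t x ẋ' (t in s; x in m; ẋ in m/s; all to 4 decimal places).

1 0.3110 0.0637 0.9018
2 0.7190 0.2697 0.2796
3 1.1390 0.1986 -0.6791
4 1.4960 -0.6236 -4.5296

phase 1: p=-0.1708, T=0.311, ωT=1.105760, cosh=1.676240, sinh=1.345281; start (x,ẋ)=(-0.119000, 0.390200) → end (x,ẋ)=(0.063668, 0.901836)
phase 2: p=0.3078, T=0.408, ωT=1.450644, cosh=2.250140, sinh=2.015721; start (x,ẋ)=(0.063668, 0.901836) → end (x,ẋ)=(0.269746, 0.279587)
phase 3: p=0.4471, T=0.420, ωT=1.493310, cosh=2.338217, sinh=2.113589; start (x,ẋ)=(0.269746, 0.279587) → end (x,ẋ)=(0.198611, -0.679053)
phase 4: p=0.7523, T=0.357, ωT=1.269313, cosh=1.919717, sinh=1.638692; start (x,ẋ)=(0.198611, -0.679053) → end (x,ẋ)=(-0.623594, -4.529586)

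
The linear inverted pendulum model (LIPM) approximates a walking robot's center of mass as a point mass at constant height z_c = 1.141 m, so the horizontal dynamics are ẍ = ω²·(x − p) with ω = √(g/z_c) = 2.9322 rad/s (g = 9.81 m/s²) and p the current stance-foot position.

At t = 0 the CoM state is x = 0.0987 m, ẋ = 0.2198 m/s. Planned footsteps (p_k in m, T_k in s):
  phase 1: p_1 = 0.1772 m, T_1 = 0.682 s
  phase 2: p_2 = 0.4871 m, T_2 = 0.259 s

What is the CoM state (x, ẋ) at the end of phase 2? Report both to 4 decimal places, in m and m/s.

phase 1: p=0.1772, T=0.682, ωT=1.999760, cosh=3.761327, sinh=3.625959; start (x,ẋ)=(0.098700, 0.219800) → end (x,ẋ)=(0.153741, -0.007875)
phase 2: p=0.4871, T=0.259, ωT=0.759440, cosh=1.302504, sinh=0.834575; start (x,ẋ)=(0.153741, -0.007875) → end (x,ẋ)=(0.050657, -0.826035)

x = 0.0507, ẋ = -0.8260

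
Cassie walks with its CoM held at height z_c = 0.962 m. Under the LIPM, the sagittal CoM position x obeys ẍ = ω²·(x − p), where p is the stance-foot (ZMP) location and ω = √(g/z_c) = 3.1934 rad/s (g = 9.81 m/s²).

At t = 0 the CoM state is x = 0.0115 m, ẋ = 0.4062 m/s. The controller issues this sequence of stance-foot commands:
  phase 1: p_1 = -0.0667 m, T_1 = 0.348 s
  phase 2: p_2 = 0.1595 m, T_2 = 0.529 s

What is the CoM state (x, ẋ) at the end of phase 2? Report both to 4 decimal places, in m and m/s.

x = 1.2145, ẋ = 3.5119

phase 1: p=-0.0667, T=0.348, ωT=1.111303, cosh=1.683723, sinh=1.354593; start (x,ẋ)=(0.011500, 0.406200) → end (x,ẋ)=(0.237271, 1.022202)
phase 2: p=0.1595, T=0.529, ωT=1.689309, cosh=2.800191, sinh=2.615544; start (x,ẋ)=(0.237271, 1.022202) → end (x,ẋ)=(1.214505, 3.511943)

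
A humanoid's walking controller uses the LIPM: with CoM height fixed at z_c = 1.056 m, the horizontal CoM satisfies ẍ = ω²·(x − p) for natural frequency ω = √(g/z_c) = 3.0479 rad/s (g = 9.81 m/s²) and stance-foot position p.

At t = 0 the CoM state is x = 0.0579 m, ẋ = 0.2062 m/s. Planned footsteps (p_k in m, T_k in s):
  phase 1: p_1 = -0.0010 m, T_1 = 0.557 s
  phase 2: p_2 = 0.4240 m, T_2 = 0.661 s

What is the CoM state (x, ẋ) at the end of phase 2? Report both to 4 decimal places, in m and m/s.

phase 1: p=-0.0010, T=0.557, ωT=1.697680, cosh=2.822186, sinh=2.639078; start (x,ẋ)=(0.057900, 0.206200) → end (x,ẋ)=(0.343769, 1.055706)
phase 2: p=0.4240, T=0.661, ωT=2.014662, cosh=3.815779, sinh=3.682413; start (x,ẋ)=(0.343769, 1.055706) → end (x,ẋ)=(1.393338, 3.127852)

x = 1.3933, ẋ = 3.1279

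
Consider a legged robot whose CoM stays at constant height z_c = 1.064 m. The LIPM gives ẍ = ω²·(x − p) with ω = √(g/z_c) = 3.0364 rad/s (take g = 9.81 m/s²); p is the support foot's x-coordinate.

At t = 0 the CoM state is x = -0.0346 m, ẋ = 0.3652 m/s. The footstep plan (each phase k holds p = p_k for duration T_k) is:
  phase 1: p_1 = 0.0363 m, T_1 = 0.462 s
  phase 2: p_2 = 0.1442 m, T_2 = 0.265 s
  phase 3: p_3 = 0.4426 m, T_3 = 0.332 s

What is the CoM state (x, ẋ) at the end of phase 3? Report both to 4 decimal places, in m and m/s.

x = 0.2512, ẋ = -0.1737

phase 1: p=0.0363, T=0.462, ωT=1.402817, cosh=2.156271, sinh=1.910368; start (x,ẋ)=(-0.034600, 0.365200) → end (x,ẋ)=(0.113188, 0.376205)
phase 2: p=0.1442, T=0.265, ωT=0.804646, cosh=1.341576, sinh=0.894329; start (x,ẋ)=(0.113188, 0.376205) → end (x,ẋ)=(0.213401, 0.420493)
phase 3: p=0.4426, T=0.332, ωT=1.008085, cosh=1.552632, sinh=1.187715; start (x,ẋ)=(0.213401, 0.420493) → end (x,ẋ)=(0.251218, -0.173708)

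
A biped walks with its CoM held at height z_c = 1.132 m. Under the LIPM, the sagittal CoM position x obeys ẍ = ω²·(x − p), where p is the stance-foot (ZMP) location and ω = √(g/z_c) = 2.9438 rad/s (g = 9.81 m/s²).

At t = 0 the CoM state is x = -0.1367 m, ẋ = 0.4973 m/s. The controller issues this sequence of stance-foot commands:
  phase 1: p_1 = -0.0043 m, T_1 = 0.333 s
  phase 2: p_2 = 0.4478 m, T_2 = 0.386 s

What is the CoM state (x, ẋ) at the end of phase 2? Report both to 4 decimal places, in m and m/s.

x = -0.1955, ẋ = -1.3596

phase 1: p=-0.0043, T=0.333, ωT=0.980285, cosh=1.520210, sinh=1.145006; start (x,ẋ)=(-0.136700, 0.497300) → end (x,ẋ)=(-0.012148, 0.309724)
phase 2: p=0.4478, T=0.386, ωT=1.136307, cosh=1.718122, sinh=1.397120; start (x,ẋ)=(-0.012148, 0.309724) → end (x,ẋ)=(-0.195453, -1.359551)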